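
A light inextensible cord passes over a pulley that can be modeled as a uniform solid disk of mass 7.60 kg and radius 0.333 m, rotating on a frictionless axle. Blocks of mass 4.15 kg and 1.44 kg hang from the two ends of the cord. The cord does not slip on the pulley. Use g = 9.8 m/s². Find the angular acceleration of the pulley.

α ≈ 8.49 rad/s²

I = ½MR² = (1/2)(7.60)(0.333)² = 0.4214 kg·m².
Heavier block: m₁g − T₁ = m₁a. Lighter block: T₂ − m₂g = m₂a.
Pulley: (T₁ − T₂)R = Iα = I(a/R), so T₁ − T₂ = (I/R²)a = (1/2)M_p a = 3.800·a.
Adding the three: (m₁ − m₂)g = (m₁ + m₂ + 3.800)a, so a = (4.15 − 1.44)(9.8)/(4.15 + 1.44 + 3.800) = 2.828 m/s².
α = a/R = 2.828/0.333 = 8.493 rad/s².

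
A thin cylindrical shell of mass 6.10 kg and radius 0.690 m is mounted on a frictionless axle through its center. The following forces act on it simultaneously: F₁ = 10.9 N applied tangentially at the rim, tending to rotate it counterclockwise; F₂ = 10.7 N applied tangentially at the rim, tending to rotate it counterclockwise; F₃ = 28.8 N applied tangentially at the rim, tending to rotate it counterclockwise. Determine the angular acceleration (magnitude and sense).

I = MR² = (6.10)(0.690)² = 2.904 kg·m².
Taking counterclockwise as positive: τ₁ = +(10.9)(0.690) = +7.521 N·m; τ₂ = +(10.7)(0.690) = +7.383 N·m; τ₃ = +(28.8)(0.690) = +19.87 N·m.
Net torque τ = 34.78 N·m.
α = τ/I = 34.78/2.904 = 11.97 rad/s².

α ≈ 12.0 rad/s², counterclockwise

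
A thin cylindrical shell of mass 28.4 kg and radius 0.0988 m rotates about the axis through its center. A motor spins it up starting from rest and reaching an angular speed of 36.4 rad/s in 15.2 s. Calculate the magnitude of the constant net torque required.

τ ≈ 0.664 N·m

I = MR² = (28.4)(0.0988)² = 0.2772 kg·m².
α = Δω/Δt = (36.4 − 0)/15.2 = 2.395 rad/s².
τ = Iα = (0.2772)(2.395) = 0.6639 N·m.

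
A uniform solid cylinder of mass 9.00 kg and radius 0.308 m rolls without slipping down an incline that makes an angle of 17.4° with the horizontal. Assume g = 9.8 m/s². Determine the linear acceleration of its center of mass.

Translation along the incline: Mg sinθ − f = Ma.
Rotation about the center: fR = Iα with I = ½MR². No-slip gives a = αR, so f = (I/R²)a = (1/2)M a.
Substituting: Mg sinθ = (1 + 0.5000)Ma, so a = g sinθ/(1 + 0.5000) = (9.8) sin 17.4° / 1.500 = 1.954 m/s².

a ≈ 1.95 m/s²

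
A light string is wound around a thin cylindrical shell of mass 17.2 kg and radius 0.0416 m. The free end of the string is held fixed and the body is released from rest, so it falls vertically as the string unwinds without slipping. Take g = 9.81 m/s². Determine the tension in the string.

Translation: Mg − T = Ma. Rotation about the center: TR = Iα with I = MR².
With a = αR: T = (I/R²)a = M a, so Mg = (1 + 1.000)Ma.
a = g/(1 + 1.000) = 9.81/2.000 = 4.905 m/s².
T = 1.000·M·a = (1.000)(17.2)(4.905) = 84.37 N.

T ≈ 84.4 N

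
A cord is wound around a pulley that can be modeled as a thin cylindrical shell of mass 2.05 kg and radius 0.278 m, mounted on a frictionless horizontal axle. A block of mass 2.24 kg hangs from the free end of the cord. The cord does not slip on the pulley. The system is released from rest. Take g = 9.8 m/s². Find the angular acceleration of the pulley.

I = MR² = (2.05)(0.278)² = 0.1584 kg·m².
Block: mg − T = ma. Pulley: TR = Iα. No-slip: a = αR, so T = (I/R²)a = 2.050·a.
Then mg = (m + 2.050)a, so a = (2.24)(9.8)/(2.24 + 2.050) = 5.117 m/s².
α = a/R = 5.117/0.278 = 18.41 rad/s².

α ≈ 18.4 rad/s²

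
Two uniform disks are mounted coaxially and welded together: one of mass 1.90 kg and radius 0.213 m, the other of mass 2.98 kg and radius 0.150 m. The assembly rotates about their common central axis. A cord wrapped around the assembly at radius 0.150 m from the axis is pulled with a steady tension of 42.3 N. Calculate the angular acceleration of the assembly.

I = ½M₁R₁² + ½M₂R₂² = ½(1.90)(0.213)² + ½(2.98)(0.150)² = 0.07663 kg·m².
τ = F r = (42.3)(0.150) = 6.345 N·m.
α = τ/I = 6.345/0.07663 = 82.81 rad/s².

α ≈ 82.8 rad/s²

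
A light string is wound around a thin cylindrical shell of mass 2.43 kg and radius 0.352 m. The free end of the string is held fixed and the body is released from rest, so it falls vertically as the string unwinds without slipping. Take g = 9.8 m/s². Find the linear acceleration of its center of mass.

a ≈ 4.90 m/s²

Translation: Mg − T = Ma. Rotation about the center: TR = Iα with I = MR².
With a = αR: T = (I/R²)a = M a, so Mg = (1 + 1.000)Ma.
a = g/(1 + 1.000) = 9.8/2.000 = 4.900 m/s².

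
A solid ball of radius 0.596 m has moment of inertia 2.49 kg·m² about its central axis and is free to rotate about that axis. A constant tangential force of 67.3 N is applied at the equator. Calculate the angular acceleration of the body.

α ≈ 16.1 rad/s²

τ = F R = (67.3)(0.596) = 40.11 N·m.
Newton's second law for rotation, τ = Iα, gives α = τ/I = 40.11/2.490 = 16.11 rad/s².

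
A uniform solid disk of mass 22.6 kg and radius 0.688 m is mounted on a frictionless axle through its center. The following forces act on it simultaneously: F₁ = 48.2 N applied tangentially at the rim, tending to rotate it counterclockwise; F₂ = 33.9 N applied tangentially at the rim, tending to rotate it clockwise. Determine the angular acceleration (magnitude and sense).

I = ½MR² = (1/2)(22.6)(0.688)² = 5.349 kg·m².
Taking counterclockwise as positive: τ₁ = +(48.2)(0.688) = +33.16 N·m; τ₂ = −(33.9)(0.688) = −23.32 N·m.
Net torque τ = 9.838 N·m.
α = τ/I = 9.838/5.349 = 1.839 rad/s².

α ≈ 1.84 rad/s², counterclockwise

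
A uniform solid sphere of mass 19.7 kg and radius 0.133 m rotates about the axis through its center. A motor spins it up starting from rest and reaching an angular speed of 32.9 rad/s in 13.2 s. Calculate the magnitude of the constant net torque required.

τ ≈ 0.347 N·m

I = (2/5)MR² = (2/5)(19.7)(0.133)² = 0.1394 kg·m².
α = Δω/Δt = (32.9 − 0)/13.2 = 2.492 rad/s².
τ = Iα = (0.1394)(2.492) = 0.3474 N·m.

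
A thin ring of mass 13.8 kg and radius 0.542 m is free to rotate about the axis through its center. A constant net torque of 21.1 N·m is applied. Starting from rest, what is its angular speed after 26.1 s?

ω ≈ 136 rad/s

I = MR² = (13.8)(0.542)² = 4.054 kg·m².
α = τ/I = 21.1/4.054 = 5.205 rad/s².
ω = ω₀ + αt = 0 + (5.205)(26.1) = 135.8 rad/s.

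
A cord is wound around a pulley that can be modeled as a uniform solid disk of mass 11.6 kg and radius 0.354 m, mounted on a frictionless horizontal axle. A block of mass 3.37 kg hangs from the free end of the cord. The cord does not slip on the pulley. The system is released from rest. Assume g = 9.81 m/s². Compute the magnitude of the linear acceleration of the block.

a ≈ 3.61 m/s²

I = ½MR² = (1/2)(11.6)(0.354)² = 0.7268 kg·m².
Block: mg − T = ma. Pulley: TR = Iα. No-slip: a = αR, so T = (I/R²)a = 5.800·a.
Then mg = (m + 5.800)a, so a = (3.37)(9.81)/(3.37 + 5.800) = 3.605 m/s².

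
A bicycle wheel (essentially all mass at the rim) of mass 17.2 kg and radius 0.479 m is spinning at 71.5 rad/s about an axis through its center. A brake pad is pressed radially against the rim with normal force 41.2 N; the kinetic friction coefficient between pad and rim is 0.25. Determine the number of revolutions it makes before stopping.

≈ 325 revolutions

I = MR² = (17.2)(0.479)² = 3.946 kg·m².
Friction force f = μN = (0.25)(41.2) = 10.30 N at the rim; torque magnitude τ = fR = 4.934 N·m, opposing ω.
|α| = τ/I = 4.934/3.946 = 1.250 rad/s² (deceleration).
ω² = ω₀² − 2|α|θ with ω = 0 ⇒ θ = ω₀²/(2|α|) = 2045 rad = 325.4 rev.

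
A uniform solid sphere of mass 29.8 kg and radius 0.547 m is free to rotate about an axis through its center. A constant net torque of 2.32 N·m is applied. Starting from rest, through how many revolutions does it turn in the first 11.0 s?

I = (2/5)MR² = (2/5)(29.8)(0.547)² = 3.567 kg·m².
α = τ/I = 2.32/3.567 = 0.6505 rad/s².
θ = ½αt² = ½(0.6505)(11.0)² = 39.35 rad.
Revolutions = θ/(2π) = 6.263.

≈ 6.26 revolutions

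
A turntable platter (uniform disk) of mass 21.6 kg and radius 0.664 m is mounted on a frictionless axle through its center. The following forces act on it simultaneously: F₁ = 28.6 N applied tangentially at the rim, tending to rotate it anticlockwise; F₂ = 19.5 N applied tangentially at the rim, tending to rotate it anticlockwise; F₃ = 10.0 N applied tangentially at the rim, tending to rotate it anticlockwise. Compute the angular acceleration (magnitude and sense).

I = ½MR² = (1/2)(21.6)(0.664)² = 4.762 kg·m².
Taking anticlockwise as positive: τ₁ = +(28.6)(0.664) = +18.99 N·m; τ₂ = +(19.5)(0.664) = +12.95 N·m; τ₃ = +(10.0)(0.664) = +6.640 N·m.
Net torque τ = 38.58 N·m.
α = τ/I = 38.58/4.762 = 8.102 rad/s².

α ≈ 8.10 rad/s², anticlockwise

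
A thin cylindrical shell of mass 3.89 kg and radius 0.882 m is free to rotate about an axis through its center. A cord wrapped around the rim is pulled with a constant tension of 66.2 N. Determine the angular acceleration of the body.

α ≈ 19.3 rad/s²

I = MR² = (3.89)(0.882)² = 3.026 kg·m².
τ = F R = (66.2)(0.882) = 58.39 N·m.
Newton's second law for rotation, τ = Iα, gives α = τ/I = 58.39/3.026 = 19.29 rad/s².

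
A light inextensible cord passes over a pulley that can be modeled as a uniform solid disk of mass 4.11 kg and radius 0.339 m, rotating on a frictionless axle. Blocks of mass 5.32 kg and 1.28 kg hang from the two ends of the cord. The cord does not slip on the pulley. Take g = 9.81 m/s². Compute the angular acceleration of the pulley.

I = ½MR² = (1/2)(4.11)(0.339)² = 0.2362 kg·m².
Heavier block: m₁g − T₁ = m₁a. Lighter block: T₂ − m₂g = m₂a.
Pulley: (T₁ − T₂)R = Iα = I(a/R), so T₁ − T₂ = (I/R²)a = (1/2)M_p a = 2.055·a.
Adding the three: (m₁ − m₂)g = (m₁ + m₂ + 2.055)a, so a = (5.32 − 1.28)(9.81)/(5.32 + 1.28 + 2.055) = 4.579 m/s².
α = a/R = 4.579/0.339 = 13.51 rad/s².

α ≈ 13.5 rad/s²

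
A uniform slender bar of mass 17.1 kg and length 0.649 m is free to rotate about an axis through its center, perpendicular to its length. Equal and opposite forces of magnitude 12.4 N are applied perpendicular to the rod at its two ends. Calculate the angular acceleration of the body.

I = (1/12)ML² = (1/12)(17.1)(0.649)² = 0.6002 kg·m².
The couple gives τ = F·(L/2) + F·(L/2) = F L = (12.4)(0.649) = 8.048 N·m.
Newton's second law for rotation, τ = Iα, gives α = τ/I = 8.048/0.6002 = 13.41 rad/s².

α ≈ 13.4 rad/s²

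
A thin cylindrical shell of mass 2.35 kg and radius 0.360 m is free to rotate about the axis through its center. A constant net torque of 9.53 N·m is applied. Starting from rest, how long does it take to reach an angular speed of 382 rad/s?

t ≈ 12.2 s

I = MR² = (2.35)(0.360)² = 0.3046 kg·m².
α = τ/I = 9.53/0.3046 = 31.29 rad/s².
ω = αt ⇒ t = ω/α = 382/31.29 = 12.21 s.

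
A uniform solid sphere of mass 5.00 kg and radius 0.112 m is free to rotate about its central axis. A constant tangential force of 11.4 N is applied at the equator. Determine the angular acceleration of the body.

α ≈ 50.9 rad/s²

I = (2/5)MR² = (2/5)(5.00)(0.112)² = 0.02509 kg·m².
τ = F R = (11.4)(0.112) = 1.277 N·m.
Newton's second law for rotation, τ = Iα, gives α = τ/I = 1.277/0.02509 = 50.89 rad/s².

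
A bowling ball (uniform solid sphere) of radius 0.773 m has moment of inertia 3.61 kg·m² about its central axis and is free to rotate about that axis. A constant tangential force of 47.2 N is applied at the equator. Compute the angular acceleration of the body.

τ = F R = (47.2)(0.773) = 36.49 N·m.
From τ = Iα: α = 36.49/3.610 = 10.11 rad/s².

α ≈ 10.1 rad/s²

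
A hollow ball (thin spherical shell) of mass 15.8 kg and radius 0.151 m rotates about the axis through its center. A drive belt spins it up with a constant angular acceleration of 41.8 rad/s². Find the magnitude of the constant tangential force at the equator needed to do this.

F ≈ 66.5 N

I = (2/3)MR² = (2/3)(15.8)(0.151)² = 0.2402 kg·m².
The required torque is τ = Iα = (0.2402)(41.80) = 10.04 N·m.
A tangential force at the equator gives τ = FR, so F = τ/R = 10.04/0.151 = 66.48 N.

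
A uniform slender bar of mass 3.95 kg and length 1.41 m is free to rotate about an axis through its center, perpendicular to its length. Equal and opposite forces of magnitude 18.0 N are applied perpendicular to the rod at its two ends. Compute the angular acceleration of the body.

I = (1/12)ML² = (1/12)(3.95)(1.41)² = 0.6544 kg·m².
The couple gives τ = F·(L/2) + F·(L/2) = F L = (18.0)(1.41) = 25.38 N·m.
From τ = Iα: α = 25.38/0.6544 = 38.78 rad/s².

α ≈ 38.8 rad/s²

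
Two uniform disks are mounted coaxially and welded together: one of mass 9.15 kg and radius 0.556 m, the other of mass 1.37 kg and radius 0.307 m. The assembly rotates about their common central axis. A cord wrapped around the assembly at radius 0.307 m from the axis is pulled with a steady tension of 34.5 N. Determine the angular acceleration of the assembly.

α ≈ 7.16 rad/s²

I = ½M₁R₁² + ½M₂R₂² = ½(9.15)(0.556)² + ½(1.37)(0.307)² = 1.479 kg·m².
τ = F r = (34.5)(0.307) = 10.59 N·m.
α = τ/I = 10.59/1.479 = 7.162 rad/s².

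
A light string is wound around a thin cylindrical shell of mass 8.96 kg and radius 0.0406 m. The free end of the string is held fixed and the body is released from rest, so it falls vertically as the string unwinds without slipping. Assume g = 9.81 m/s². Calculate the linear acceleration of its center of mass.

Translation: Mg − T = Ma. Rotation about the center: TR = Iα with I = MR².
With a = αR: T = (I/R²)a = M a, so Mg = (1 + 1.000)Ma.
a = g/(1 + 1.000) = 9.81/2.000 = 4.905 m/s².

a ≈ 4.91 m/s²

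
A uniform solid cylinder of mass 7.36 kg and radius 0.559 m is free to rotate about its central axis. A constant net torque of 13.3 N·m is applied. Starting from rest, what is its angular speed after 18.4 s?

ω ≈ 213 rad/s

I = ½MR² = (1/2)(7.36)(0.559)² = 1.150 kg·m².
α = τ/I = 13.3/1.150 = 11.57 rad/s².
ω = ω₀ + αt = 0 + (11.57)(18.4) = 212.8 rad/s.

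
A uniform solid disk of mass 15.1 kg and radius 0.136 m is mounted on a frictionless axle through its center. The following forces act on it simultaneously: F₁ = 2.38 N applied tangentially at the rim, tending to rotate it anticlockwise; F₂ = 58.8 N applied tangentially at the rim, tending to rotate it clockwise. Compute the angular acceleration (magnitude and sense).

α ≈ 54.9 rad/s², clockwise

I = ½MR² = (1/2)(15.1)(0.136)² = 0.1396 kg·m².
Taking anticlockwise as positive: τ₁ = +(2.38)(0.136) = +0.3237 N·m; τ₂ = −(58.8)(0.136) = −7.997 N·m.
Net torque τ = -7.673 N·m.
α = τ/I = -7.673/0.1396 = -54.95 rad/s².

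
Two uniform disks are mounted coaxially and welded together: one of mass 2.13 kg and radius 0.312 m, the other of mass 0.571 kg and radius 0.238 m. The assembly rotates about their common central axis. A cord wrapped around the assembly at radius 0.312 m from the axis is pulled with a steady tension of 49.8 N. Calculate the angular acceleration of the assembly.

I = ½M₁R₁² + ½M₂R₂² = ½(2.13)(0.312)² + ½(0.571)(0.238)² = 0.1198 kg·m².
τ = F r = (49.8)(0.312) = 15.54 N·m.
α = τ/I = 15.54/0.1198 = 129.6 rad/s².

α ≈ 130 rad/s²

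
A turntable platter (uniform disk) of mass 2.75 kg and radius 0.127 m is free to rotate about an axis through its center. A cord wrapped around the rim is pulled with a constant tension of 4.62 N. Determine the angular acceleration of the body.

I = ½MR² = (1/2)(2.75)(0.127)² = 0.02218 kg·m².
τ = F R = (4.62)(0.127) = 0.5867 N·m.
Newton's second law for rotation, τ = Iα, gives α = τ/I = 0.5867/0.02218 = 26.46 rad/s².

α ≈ 26.5 rad/s²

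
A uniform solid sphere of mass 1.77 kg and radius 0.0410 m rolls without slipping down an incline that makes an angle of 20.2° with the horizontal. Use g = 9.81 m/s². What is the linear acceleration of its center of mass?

a ≈ 2.42 m/s²

Translation along the incline: Mg sinθ − f = Ma.
Rotation about the center: fR = Iα with I = (2/5)MR². No-slip gives a = αR, so f = (I/R²)a = (2/5)M a.
Substituting: Mg sinθ = (1 + 0.4000)Ma, so a = g sinθ/(1 + 0.4000) = (9.81) sin 20.2° / 1.400 = 2.420 m/s².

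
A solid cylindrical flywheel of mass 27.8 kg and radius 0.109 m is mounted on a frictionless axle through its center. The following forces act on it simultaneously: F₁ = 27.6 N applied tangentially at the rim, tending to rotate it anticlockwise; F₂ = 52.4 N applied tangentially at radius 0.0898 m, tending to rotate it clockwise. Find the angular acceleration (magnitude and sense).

I = ½MR² = (1/2)(27.8)(0.109)² = 0.1651 kg·m².
Taking anticlockwise as positive: τ₁ = +(27.6)(0.109) = +3.008 N·m; τ₂ = −(52.4)(0.0898) = −4.706 N·m.
Net torque τ = -1.697 N·m.
α = τ/I = -1.697/0.1651 = -10.28 rad/s².

α ≈ 10.3 rad/s², clockwise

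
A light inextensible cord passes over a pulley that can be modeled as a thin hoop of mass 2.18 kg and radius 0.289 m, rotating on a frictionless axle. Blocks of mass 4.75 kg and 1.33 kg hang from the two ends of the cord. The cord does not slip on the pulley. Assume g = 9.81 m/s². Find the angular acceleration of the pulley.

α ≈ 14.1 rad/s²

I = MR² = (2.18)(0.289)² = 0.1821 kg·m².
Heavier block: m₁g − T₁ = m₁a. Lighter block: T₂ − m₂g = m₂a.
Pulley: (T₁ − T₂)R = Iα = I(a/R), so T₁ − T₂ = (I/R²)a = 1·M_p a = 2.180·a.
Adding the three: (m₁ − m₂)g = (m₁ + m₂ + 2.180)a, so a = (4.75 − 1.33)(9.81)/(4.75 + 1.33 + 2.180) = 4.062 m/s².
α = a/R = 4.062/0.289 = 14.05 rad/s².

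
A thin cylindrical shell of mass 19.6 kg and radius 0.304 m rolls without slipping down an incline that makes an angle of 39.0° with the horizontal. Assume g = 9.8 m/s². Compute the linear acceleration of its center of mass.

Translation along the incline: Mg sinθ − f = Ma.
Rotation about the center: fR = Iα with I = MR². No-slip gives a = αR, so f = (I/R²)a = M a.
Substituting: Mg sinθ = (1 + 1.000)Ma, so a = g sinθ/(1 + 1.000) = (9.8) sin 39.0° / 2.000 = 3.084 m/s².

a ≈ 3.08 m/s²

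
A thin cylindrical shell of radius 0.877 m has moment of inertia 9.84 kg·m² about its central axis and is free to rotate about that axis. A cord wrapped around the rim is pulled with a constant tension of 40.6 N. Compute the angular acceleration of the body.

α ≈ 3.62 rad/s²

τ = F R = (40.6)(0.877) = 35.61 N·m.
Newton's second law for rotation, τ = Iα, gives α = τ/I = 35.61/9.840 = 3.619 rad/s².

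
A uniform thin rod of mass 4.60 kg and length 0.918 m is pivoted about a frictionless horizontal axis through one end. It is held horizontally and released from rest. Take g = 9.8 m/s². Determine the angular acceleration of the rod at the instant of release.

α ≈ 16.0 rad/s²

About the pivot, I = (1/3)ML² = (1/3)(4.60)(0.918)² = 1.292 kg·m².
The weight acts at the center, a distance L/2 = 0.4590 m from the pivot; τ = Mg(L/2) = 20.69 N·m.
α = τ/I = 20.69/1.292 = 16.01 rad/s².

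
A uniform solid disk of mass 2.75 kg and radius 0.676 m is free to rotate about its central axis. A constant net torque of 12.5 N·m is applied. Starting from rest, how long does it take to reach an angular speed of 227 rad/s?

t ≈ 11.4 s

I = ½MR² = (1/2)(2.75)(0.676)² = 0.6283 kg·m².
α = τ/I = 12.5/0.6283 = 19.89 rad/s².
ω = αt ⇒ t = ω/α = 227/19.89 = 11.41 s.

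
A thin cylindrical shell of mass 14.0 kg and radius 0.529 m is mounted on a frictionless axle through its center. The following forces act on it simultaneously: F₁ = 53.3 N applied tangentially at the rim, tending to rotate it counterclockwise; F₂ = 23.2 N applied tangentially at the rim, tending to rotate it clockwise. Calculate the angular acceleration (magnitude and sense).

α ≈ 4.06 rad/s², counterclockwise

I = MR² = (14.0)(0.529)² = 3.918 kg·m².
Taking counterclockwise as positive: τ₁ = +(53.3)(0.529) = +28.20 N·m; τ₂ = −(23.2)(0.529) = −12.27 N·m.
Net torque τ = 15.92 N·m.
α = τ/I = 15.92/3.918 = 4.064 rad/s².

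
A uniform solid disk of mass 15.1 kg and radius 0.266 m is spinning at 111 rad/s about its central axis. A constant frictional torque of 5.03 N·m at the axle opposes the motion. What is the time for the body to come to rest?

t ≈ 11.8 s

I = ½MR² = (1/2)(15.1)(0.266)² = 0.5342 kg·m².
The net torque has magnitude 5.03 N·m, opposing ω.
|α| = τ/I = 5.030/0.5342 = 9.416 rad/s² (deceleration).
0 = ω₀ − |α|t ⇒ t = ω₀/|α| = 111/9.416 = 11.79 s.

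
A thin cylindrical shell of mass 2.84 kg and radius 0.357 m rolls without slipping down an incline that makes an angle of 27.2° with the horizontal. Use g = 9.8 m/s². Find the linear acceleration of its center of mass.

Translation along the incline: Mg sinθ − f = Ma.
Rotation about the center: fR = Iα with I = MR². No-slip gives a = αR, so f = (I/R²)a = M a.
Substituting: Mg sinθ = (1 + 1.000)Ma, so a = g sinθ/(1 + 1.000) = (9.8) sin 27.2° / 2.000 = 2.240 m/s².

a ≈ 2.24 m/s²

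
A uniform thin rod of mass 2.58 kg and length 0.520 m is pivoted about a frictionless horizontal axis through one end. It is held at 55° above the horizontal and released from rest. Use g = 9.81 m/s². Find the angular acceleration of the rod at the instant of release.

α ≈ 16.2 rad/s²

About the pivot, I = (1/3)ML² = (1/3)(2.58)(0.520)² = 0.2325 kg·m².
The weight acts at the center, a distance L/2 = 0.2600 m from the pivot; τ = Mg(L/2) cos 55° = 3.774 N·m.
α = τ/I = 3.774/0.2325 = 16.23 rad/s².
(Equivalently α = (3g/(2L)) cos 55° = 16.23 rad/s².)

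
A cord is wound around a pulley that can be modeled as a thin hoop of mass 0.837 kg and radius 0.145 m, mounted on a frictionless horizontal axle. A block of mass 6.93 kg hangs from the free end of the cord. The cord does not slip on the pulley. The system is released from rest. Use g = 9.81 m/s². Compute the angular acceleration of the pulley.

I = MR² = (0.837)(0.145)² = 0.01760 kg·m².
Block: mg − T = ma. Pulley: TR = Iα. No-slip: a = αR, so T = (I/R²)a = 0.8370·a.
Then mg = (m + 0.8370)a, so a = (6.93)(9.81)/(6.93 + 0.8370) = 8.753 m/s².
α = a/R = 8.753/0.145 = 60.36 rad/s².

α ≈ 60.4 rad/s²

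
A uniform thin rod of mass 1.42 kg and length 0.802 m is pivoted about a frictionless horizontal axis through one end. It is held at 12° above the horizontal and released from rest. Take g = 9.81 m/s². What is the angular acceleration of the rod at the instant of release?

About the pivot, I = (1/3)ML² = (1/3)(1.42)(0.802)² = 0.3044 kg·m².
The weight acts at the center, a distance L/2 = 0.4010 m from the pivot; τ = Mg(L/2) cos 12° = 5.464 N·m.
α = τ/I = 5.464/0.3044 = 17.95 rad/s².

α ≈ 17.9 rad/s²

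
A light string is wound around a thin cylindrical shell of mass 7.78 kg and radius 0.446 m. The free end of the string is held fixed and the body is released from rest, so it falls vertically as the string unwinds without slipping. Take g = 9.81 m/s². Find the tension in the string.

T ≈ 38.2 N

Translation: Mg − T = Ma. Rotation about the center: TR = Iα with I = MR².
With a = αR: T = (I/R²)a = M a, so Mg = (1 + 1.000)Ma.
a = g/(1 + 1.000) = 9.81/2.000 = 4.905 m/s².
T = 1.000·M·a = (1.000)(7.78)(4.905) = 38.16 N.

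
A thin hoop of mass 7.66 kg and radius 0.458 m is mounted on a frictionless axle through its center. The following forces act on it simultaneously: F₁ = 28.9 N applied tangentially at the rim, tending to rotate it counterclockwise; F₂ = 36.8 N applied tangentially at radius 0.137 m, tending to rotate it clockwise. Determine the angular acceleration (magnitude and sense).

α ≈ 5.10 rad/s², counterclockwise

I = MR² = (7.66)(0.458)² = 1.607 kg·m².
Taking counterclockwise as positive: τ₁ = +(28.9)(0.458) = +13.24 N·m; τ₂ = −(36.8)(0.137) = −5.042 N·m.
Net torque τ = 8.195 N·m.
α = τ/I = 8.195/1.607 = 5.100 rad/s².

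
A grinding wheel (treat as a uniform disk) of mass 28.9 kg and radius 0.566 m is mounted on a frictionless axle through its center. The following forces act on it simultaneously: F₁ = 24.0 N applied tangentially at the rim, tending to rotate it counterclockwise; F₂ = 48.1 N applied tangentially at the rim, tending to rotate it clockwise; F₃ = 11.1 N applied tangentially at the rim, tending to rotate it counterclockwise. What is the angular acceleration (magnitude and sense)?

α ≈ 1.59 rad/s², clockwise

I = ½MR² = (1/2)(28.9)(0.566)² = 4.629 kg·m².
Taking counterclockwise as positive: τ₁ = +(24.0)(0.566) = +13.58 N·m; τ₂ = −(48.1)(0.566) = −27.22 N·m; τ₃ = +(11.1)(0.566) = +6.283 N·m.
Net torque τ = -7.358 N·m.
α = τ/I = -7.358/4.629 = -1.589 rad/s².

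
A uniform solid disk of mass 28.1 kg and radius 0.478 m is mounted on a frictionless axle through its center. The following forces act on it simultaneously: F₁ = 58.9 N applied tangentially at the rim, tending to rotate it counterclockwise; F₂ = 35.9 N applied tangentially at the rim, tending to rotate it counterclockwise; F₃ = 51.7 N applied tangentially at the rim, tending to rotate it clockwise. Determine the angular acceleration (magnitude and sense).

α ≈ 6.42 rad/s², counterclockwise

I = ½MR² = (1/2)(28.1)(0.478)² = 3.210 kg·m².
Taking counterclockwise as positive: τ₁ = +(58.9)(0.478) = +28.15 N·m; τ₂ = +(35.9)(0.478) = +17.16 N·m; τ₃ = −(51.7)(0.478) = −24.71 N·m.
Net torque τ = 20.60 N·m.
α = τ/I = 20.60/3.210 = 6.418 rad/s².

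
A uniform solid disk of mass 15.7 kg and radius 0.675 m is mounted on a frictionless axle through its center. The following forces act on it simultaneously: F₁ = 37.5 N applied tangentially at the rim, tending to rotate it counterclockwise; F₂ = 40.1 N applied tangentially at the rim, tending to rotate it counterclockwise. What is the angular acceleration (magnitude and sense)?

α ≈ 14.6 rad/s², counterclockwise

I = ½MR² = (1/2)(15.7)(0.675)² = 3.577 kg·m².
Taking counterclockwise as positive: τ₁ = +(37.5)(0.675) = +25.31 N·m; τ₂ = +(40.1)(0.675) = +27.07 N·m.
Net torque τ = 52.38 N·m.
α = τ/I = 52.38/3.577 = 14.64 rad/s².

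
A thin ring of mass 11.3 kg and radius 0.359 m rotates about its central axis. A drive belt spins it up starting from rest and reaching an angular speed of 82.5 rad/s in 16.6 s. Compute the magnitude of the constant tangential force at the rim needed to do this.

I = MR² = (11.3)(0.359)² = 1.456 kg·m².
α = Δω/Δt = (82.5 − 0)/16.6 = 4.970 rad/s².
The required torque is τ = Iα = (1.456)(4.970) = 7.238 N·m.
A tangential force at the rim gives τ = FR, so F = τ/R = 7.238/0.359 = 20.16 N.

F ≈ 20.2 N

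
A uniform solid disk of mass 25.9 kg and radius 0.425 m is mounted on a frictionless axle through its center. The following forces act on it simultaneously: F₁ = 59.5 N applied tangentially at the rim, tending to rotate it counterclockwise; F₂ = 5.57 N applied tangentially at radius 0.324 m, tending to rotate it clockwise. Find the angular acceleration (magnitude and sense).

α ≈ 10.0 rad/s², counterclockwise

I = ½MR² = (1/2)(25.9)(0.425)² = 2.339 kg·m².
Taking counterclockwise as positive: τ₁ = +(59.5)(0.425) = +25.29 N·m; τ₂ = −(5.57)(0.324) = −1.805 N·m.
Net torque τ = 23.48 N·m.
α = τ/I = 23.48/2.339 = 10.04 rad/s².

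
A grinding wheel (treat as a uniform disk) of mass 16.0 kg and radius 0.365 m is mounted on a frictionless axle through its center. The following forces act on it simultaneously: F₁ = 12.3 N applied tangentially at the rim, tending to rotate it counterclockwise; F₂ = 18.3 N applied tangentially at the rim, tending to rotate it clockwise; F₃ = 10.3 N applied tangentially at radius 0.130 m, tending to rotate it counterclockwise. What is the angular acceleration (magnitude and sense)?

I = ½MR² = (1/2)(16.0)(0.365)² = 1.066 kg·m².
Taking counterclockwise as positive: τ₁ = +(12.3)(0.365) = +4.490 N·m; τ₂ = −(18.3)(0.365) = −6.679 N·m; τ₃ = +(10.3)(0.130) = +1.339 N·m.
Net torque τ = -0.8510 N·m.
α = τ/I = -0.8510/1.066 = -0.7985 rad/s².

α ≈ 0.798 rad/s², clockwise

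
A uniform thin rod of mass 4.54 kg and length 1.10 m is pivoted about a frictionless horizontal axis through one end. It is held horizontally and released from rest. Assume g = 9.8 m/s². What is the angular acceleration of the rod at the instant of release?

About the pivot, I = (1/3)ML² = (1/3)(4.54)(1.10)² = 1.831 kg·m².
The weight acts at the center, a distance L/2 = 0.5500 m from the pivot; τ = Mg(L/2) = 24.47 N·m.
α = τ/I = 24.47/1.831 = 13.36 rad/s².

α ≈ 13.4 rad/s²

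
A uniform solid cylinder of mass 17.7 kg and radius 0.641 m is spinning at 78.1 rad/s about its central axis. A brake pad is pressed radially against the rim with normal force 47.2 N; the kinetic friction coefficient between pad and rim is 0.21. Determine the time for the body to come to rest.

I = ½MR² = (1/2)(17.7)(0.641)² = 3.636 kg·m².
Friction force f = μN = (0.21)(47.2) = 9.912 N at the rim; torque magnitude τ = fR = 6.354 N·m, opposing ω.
|α| = τ/I = 6.354/3.636 = 1.747 rad/s² (deceleration).
0 = ω₀ − |α|t ⇒ t = ω₀/|α| = 78.1/1.747 = 44.70 s.

t ≈ 44.7 s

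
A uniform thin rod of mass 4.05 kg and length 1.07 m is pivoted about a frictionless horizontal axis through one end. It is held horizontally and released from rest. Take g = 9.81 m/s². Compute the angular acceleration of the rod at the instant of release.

α ≈ 13.8 rad/s²

About the pivot, I = (1/3)ML² = (1/3)(4.05)(1.07)² = 1.546 kg·m².
The weight acts at the center, a distance L/2 = 0.5350 m from the pivot; τ = Mg(L/2) = 21.26 N·m.
α = τ/I = 21.26/1.546 = 13.75 rad/s².
(Equivalently α = (3g/(2L)) = 13.75 rad/s².)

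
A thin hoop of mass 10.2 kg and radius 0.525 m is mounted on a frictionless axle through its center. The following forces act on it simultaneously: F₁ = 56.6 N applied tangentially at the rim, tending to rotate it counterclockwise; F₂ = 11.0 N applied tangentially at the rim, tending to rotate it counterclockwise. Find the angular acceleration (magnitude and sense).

I = MR² = (10.2)(0.525)² = 2.811 kg·m².
Taking counterclockwise as positive: τ₁ = +(56.6)(0.525) = +29.72 N·m; τ₂ = +(11.0)(0.525) = +5.775 N·m.
Net torque τ = 35.49 N·m.
α = τ/I = 35.49/2.811 = 12.62 rad/s².

α ≈ 12.6 rad/s², counterclockwise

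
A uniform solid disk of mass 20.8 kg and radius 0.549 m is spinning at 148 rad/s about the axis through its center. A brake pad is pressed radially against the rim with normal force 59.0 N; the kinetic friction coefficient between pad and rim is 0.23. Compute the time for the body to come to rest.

I = ½MR² = (1/2)(20.8)(0.549)² = 3.135 kg·m².
Friction force f = μN = (0.23)(59.0) = 13.57 N at the rim; torque magnitude τ = fR = 7.450 N·m, opposing ω.
|α| = τ/I = 7.450/3.135 = 2.377 rad/s² (deceleration).
0 = ω₀ − |α|t ⇒ t = ω₀/|α| = 148/2.377 = 62.27 s.

t ≈ 62.3 s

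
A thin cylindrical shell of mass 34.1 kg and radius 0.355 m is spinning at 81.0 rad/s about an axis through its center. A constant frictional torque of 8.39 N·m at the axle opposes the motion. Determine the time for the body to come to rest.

t ≈ 41.5 s

I = MR² = (34.1)(0.355)² = 4.297 kg·m².
The net torque has magnitude 8.39 N·m, opposing ω.
|α| = τ/I = 8.390/4.297 = 1.952 rad/s² (deceleration).
0 = ω₀ − |α|t ⇒ t = ω₀/|α| = 81.0/1.952 = 41.49 s.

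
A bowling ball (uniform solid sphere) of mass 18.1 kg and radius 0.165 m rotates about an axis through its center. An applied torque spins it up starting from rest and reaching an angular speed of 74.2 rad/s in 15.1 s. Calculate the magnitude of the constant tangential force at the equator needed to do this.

F ≈ 5.87 N

I = (2/5)MR² = (2/5)(18.1)(0.165)² = 0.1971 kg·m².
α = Δω/Δt = (74.2 − 0)/15.1 = 4.914 rad/s².
The required torque is τ = Iα = (0.1971)(4.914) = 0.9686 N·m.
A tangential force at the equator gives τ = FR, so F = τ/R = 0.9686/0.165 = 5.870 N.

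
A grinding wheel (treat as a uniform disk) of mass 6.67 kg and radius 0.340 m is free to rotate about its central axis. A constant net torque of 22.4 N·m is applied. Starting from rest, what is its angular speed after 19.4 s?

ω ≈ 1130 rad/s

I = ½MR² = (1/2)(6.67)(0.340)² = 0.3855 kg·m².
α = τ/I = 22.4/0.3855 = 58.10 rad/s².
ω = ω₀ + αt = 0 + (58.10)(19.4) = 1127 rad/s.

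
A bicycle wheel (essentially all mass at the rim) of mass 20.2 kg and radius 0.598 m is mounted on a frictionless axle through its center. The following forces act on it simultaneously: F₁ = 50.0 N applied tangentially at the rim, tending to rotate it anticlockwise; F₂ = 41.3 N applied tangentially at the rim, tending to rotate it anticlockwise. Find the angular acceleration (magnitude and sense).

α ≈ 7.56 rad/s², anticlockwise

I = MR² = (20.2)(0.598)² = 7.224 kg·m².
Taking anticlockwise as positive: τ₁ = +(50.0)(0.598) = +29.90 N·m; τ₂ = +(41.3)(0.598) = +24.70 N·m.
Net torque τ = 54.60 N·m.
α = τ/I = 54.60/7.224 = 7.558 rad/s².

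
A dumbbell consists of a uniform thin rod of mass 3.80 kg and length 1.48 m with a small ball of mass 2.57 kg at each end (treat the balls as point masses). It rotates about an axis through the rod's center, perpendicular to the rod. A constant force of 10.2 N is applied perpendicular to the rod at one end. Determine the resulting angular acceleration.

α ≈ 2.15 rad/s²

I_rod = (1/12)ML² = (1/12)(3.80)(1.48)² = 0.6936 kg·m².
I_balls = 2·m·(L/2)² = 2(2.57)(0.7400)² = 2.815 kg·m².
Total I = 3.508 kg·m².
τ = F·(L/2) = (10.2)(0.740) = 7.548 N·m.
α = τ/I = 7.548/3.508 = 2.151 rad/s².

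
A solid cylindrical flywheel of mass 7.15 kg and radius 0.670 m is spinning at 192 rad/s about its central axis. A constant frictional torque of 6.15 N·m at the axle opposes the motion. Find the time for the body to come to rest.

I = ½MR² = (1/2)(7.15)(0.670)² = 1.605 kg·m².
The net torque has magnitude 6.15 N·m, opposing ω.
|α| = τ/I = 6.150/1.605 = 3.832 rad/s² (deceleration).
0 = ω₀ − |α|t ⇒ t = ω₀/|α| = 192/3.832 = 50.10 s.

t ≈ 50.1 s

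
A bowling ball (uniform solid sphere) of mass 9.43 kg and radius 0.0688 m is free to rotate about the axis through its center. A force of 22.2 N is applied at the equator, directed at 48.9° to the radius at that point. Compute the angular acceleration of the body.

α ≈ 64.5 rad/s²

I = (2/5)MR² = (2/5)(9.43)(0.0688)² = 0.01785 kg·m².
Only the tangential component produces torque: τ = F R sinθ = (22.2)(0.0688) sin 48.9° = 1.151 N·m.
Newton's second law for rotation, τ = Iα, gives α = τ/I = 1.151/0.01785 = 64.46 rad/s².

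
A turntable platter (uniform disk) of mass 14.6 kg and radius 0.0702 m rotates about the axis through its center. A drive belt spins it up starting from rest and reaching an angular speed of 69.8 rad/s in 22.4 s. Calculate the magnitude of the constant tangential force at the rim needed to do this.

I = ½MR² = (1/2)(14.6)(0.0702)² = 0.03597 kg·m².
α = Δω/Δt = (69.8 − 0)/22.4 = 3.116 rad/s².
The required torque is τ = Iα = (0.03597)(3.116) = 0.1121 N·m.
A tangential force at the rim gives τ = FR, so F = τ/R = 0.1121/0.0702 = 1.597 N.

F ≈ 1.60 N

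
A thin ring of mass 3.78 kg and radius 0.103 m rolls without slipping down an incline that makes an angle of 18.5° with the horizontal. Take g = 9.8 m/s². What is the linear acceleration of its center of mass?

Translation along the incline: Mg sinθ − f = Ma.
Rotation about the center: fR = Iα with I = MR². No-slip gives a = αR, so f = (I/R²)a = M a.
Substituting: Mg sinθ = (1 + 1.000)Ma, so a = g sinθ/(1 + 1.000) = (9.8) sin 18.5° / 2.000 = 1.555 m/s².

a ≈ 1.55 m/s²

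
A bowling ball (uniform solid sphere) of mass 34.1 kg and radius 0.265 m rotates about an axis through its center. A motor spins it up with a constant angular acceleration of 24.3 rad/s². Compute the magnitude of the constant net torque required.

τ ≈ 23.3 N·m

I = (2/5)MR² = (2/5)(34.1)(0.265)² = 0.9579 kg·m².
τ = Iα = (0.9579)(24.30) = 23.28 N·m.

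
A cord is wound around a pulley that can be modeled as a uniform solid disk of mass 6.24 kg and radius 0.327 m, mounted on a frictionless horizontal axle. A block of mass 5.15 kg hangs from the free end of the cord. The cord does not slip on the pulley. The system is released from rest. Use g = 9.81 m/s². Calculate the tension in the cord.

T ≈ 19.1 N

I = ½MR² = (1/2)(6.24)(0.327)² = 0.3336 kg·m².
Block: mg − T = ma. Pulley: TR = Iα. No-slip: a = αR, so T = (I/R²)a = 3.120·a.
Then mg = (m + 3.120)a, so a = (5.15)(9.81)/(5.15 + 3.120) = 6.109 m/s².
T = 3.120·a = 19.06 N.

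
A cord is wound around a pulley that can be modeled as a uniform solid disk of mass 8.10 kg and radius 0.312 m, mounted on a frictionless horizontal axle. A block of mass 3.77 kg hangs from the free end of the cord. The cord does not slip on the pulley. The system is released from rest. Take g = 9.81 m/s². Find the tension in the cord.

I = ½MR² = (1/2)(8.10)(0.312)² = 0.3942 kg·m².
Block: mg − T = ma. Pulley: TR = Iα. No-slip: a = αR, so T = (I/R²)a = 4.050·a.
Then mg = (m + 4.050)a, so a = (3.77)(9.81)/(3.77 + 4.050) = 4.729 m/s².
T = 4.050·a = 19.15 N.

T ≈ 19.2 N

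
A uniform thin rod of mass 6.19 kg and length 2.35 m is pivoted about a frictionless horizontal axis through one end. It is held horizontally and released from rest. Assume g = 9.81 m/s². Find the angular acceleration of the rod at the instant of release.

About the pivot, I = (1/3)ML² = (1/3)(6.19)(2.35)² = 11.39 kg·m².
The weight acts at the center, a distance L/2 = 1.175 m from the pivot; τ = Mg(L/2) = 71.35 N·m.
α = τ/I = 71.35/11.39 = 6.262 rad/s².

α ≈ 6.26 rad/s²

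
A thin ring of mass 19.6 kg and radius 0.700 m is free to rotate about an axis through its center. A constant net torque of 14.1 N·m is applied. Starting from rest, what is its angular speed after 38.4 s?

ω ≈ 56.4 rad/s

I = MR² = (19.6)(0.700)² = 9.604 kg·m².
α = τ/I = 14.1/9.604 = 1.468 rad/s².
ω = ω₀ + αt = 0 + (1.468)(38.4) = 56.38 rad/s.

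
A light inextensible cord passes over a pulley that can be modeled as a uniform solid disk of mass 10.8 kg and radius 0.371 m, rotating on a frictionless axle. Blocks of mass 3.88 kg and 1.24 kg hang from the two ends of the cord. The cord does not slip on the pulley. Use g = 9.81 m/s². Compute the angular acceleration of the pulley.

α ≈ 6.64 rad/s²

I = ½MR² = (1/2)(10.8)(0.371)² = 0.7433 kg·m².
Heavier block: m₁g − T₁ = m₁a. Lighter block: T₂ − m₂g = m₂a.
Pulley: (T₁ − T₂)R = Iα = I(a/R), so T₁ − T₂ = (I/R²)a = (1/2)M_p a = 5.400·a.
Adding the three: (m₁ − m₂)g = (m₁ + m₂ + 5.400)a, so a = (3.88 − 1.24)(9.81)/(3.88 + 1.24 + 5.400) = 2.462 m/s².
α = a/R = 2.462/0.371 = 6.636 rad/s².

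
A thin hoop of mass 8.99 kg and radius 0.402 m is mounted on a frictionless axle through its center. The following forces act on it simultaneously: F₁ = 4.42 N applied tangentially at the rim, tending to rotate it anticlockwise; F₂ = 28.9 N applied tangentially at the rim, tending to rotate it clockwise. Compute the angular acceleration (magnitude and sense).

I = MR² = (8.99)(0.402)² = 1.453 kg·m².
Taking anticlockwise as positive: τ₁ = +(4.42)(0.402) = +1.777 N·m; τ₂ = −(28.9)(0.402) = −11.62 N·m.
Net torque τ = -9.841 N·m.
α = τ/I = -9.841/1.453 = -6.774 rad/s².

α ≈ 6.77 rad/s², clockwise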